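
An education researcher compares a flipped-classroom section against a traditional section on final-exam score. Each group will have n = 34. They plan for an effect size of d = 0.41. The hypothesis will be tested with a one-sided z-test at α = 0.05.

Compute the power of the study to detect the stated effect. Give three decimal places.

Power ≈ 0.518

Noncentrality parameter: δ = d·√(n/2) = 0.41 × √(34/2) = 1.6905
Critical value for a one-sided test at α = 0.05: z_α = 1.645.
Power = Φ(δ − 1.645) = Φ(0.046) = 0.5182.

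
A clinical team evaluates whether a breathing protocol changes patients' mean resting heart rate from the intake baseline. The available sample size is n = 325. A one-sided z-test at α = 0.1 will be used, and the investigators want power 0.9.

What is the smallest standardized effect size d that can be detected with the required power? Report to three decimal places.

Need Φ(δ − 1.282) = 0.9, so δ = 1.282 + 1.282 = 2.563.
δ = d·√n ⇒ d = δ/√n = 2.563/√325 = 0.1422.

d ≈ 0.142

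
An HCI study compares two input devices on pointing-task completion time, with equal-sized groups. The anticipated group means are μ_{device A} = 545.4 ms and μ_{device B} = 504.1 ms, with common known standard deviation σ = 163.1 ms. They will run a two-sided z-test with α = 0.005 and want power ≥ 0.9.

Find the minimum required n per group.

n = 522 per group

Standardized effect: d = |μ_{device A} − μ_{device B}| / σ = |545.4 − 504.1| / 163.1 = 0.2532
Set Φ(δ − 2.807) = 0.9; then δ − 2.807 = Φ⁻¹(0.9) = 1.282, giving δ = 4.089.
(For δ > 0 the lower-tail rejection region contributes negligibly to power, so the one-term inversion is standard.)
δ = d·√(n/2) ⇒ n = 2(δ/d)² = 2 × (4.089 / 0.2532)² = 521.42.
Round up to the next whole unit.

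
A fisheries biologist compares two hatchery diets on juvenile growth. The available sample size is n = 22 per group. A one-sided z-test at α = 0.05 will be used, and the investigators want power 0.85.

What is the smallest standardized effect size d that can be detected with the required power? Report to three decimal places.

Required noncentrality: δ = z_{0.05} + z_{0.15} = 1.645 + 1.036 = 2.681.
δ = d·√(n/2) ⇒ d = δ/√(n/2) = 2.681/√(22/2) = 0.8084.

d ≈ 0.808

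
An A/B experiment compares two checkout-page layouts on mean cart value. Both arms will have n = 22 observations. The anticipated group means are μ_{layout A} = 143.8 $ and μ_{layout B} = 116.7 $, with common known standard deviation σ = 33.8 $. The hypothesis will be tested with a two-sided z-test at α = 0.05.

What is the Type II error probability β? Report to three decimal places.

β ≈ 0.242

Standardized effect: d = |μ_{layout A} − μ_{layout B}| / σ = |143.8 − 116.7| / 33.8 = 0.8018
Noncentrality parameter: δ = d·√(n/2) = 0.8018 × √(22/2) = 2.6592
Two-sided α = 0.05 → critical value z_{0.025} = 1.960.
Power = Φ(δ − 1.960) + Φ(−δ − 1.960) = Φ(0.699) + Φ(-4.619) = 0.7578 + 0.0000 = 0.7578.
Type II error: β = 1 − power = 1 − 0.7578 = 0.2422.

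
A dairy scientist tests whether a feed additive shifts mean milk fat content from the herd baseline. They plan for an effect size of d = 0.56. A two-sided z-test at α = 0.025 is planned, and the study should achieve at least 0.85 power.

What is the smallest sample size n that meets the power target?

n = 35

Set Φ(δ − 2.241) = 0.85; then δ − 2.241 = Φ⁻¹(0.85) = 1.036, giving δ = 3.278.
(The Φ(−δ − z_{α/2}) term is vanishingly small for δ > 0 and is dropped in the standard sample-size formula.)
δ = d·√n ⇒ n = (δ/d)² = (3.278 / 0.56)² = 34.26.
Round up to the next whole unit.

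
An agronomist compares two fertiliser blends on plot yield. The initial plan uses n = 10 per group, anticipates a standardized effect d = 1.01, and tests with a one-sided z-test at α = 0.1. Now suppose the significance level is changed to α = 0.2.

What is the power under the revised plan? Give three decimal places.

δ = d·√(n/2) = 1.01 × √(10/2) = 2.2584 (unchanged). New critical value: z_{0.2} = 0.842.
Revised power = Φ(δ − 0.842) = Φ(1.417) = 0.9217.

Power ≈ 0.922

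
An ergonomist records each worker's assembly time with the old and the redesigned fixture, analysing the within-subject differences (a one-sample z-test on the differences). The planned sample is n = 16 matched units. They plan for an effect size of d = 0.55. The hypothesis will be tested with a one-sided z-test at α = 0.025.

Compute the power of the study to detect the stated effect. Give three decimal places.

Noncentrality parameter: δ = d·√n = 0.55 × √16 = 2.2000
One-sided α = 0.025 → critical value z_{0.025} = 1.960.
Power = P(Z > 1.960 − δ) = Φ(0.240) = 0.5948.

Power ≈ 0.595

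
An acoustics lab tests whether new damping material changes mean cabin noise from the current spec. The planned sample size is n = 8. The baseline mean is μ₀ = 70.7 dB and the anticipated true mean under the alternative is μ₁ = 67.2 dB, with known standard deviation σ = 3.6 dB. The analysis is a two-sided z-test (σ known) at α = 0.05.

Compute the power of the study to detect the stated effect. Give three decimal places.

Power ≈ 0.785

Standardized effect: d = |μ₁ − μ₀| / σ = |67.2 − 70.7| / 3.6 = 0.9722
Noncentrality parameter: δ = d·√n = 0.9722 × √8 = 2.7499
Two-sided α = 0.05 → critical value z_{0.025} = 1.960.
Power = Φ(δ − 1.960) + Φ(−δ − 1.960) = Φ(0.790) + Φ(-4.710) = 0.7852 + 0.0000 = 0.7852.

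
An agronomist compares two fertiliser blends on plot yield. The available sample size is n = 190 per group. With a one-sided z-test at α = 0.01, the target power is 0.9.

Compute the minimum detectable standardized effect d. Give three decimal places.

Need Φ(δ − 2.326) = 0.9, so δ = 2.326 + 1.282 = 3.608.
δ = d·√(n/2) ⇒ d = δ/√(n/2) = 3.608/√(190/2) = 0.3702.

d ≈ 0.370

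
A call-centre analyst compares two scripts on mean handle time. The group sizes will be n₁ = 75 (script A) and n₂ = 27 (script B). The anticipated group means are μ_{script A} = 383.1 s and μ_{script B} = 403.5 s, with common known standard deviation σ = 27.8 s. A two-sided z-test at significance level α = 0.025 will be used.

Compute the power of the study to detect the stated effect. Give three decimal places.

Standardized effect: d = |μ_{script A} − μ_{script B}| / σ = |383.1 − 403.5| / 27.8 = 0.7338
Noncentrality parameter: δ = d / √(1/n₁ + 1/n₂) = 0.7338 / √(1/75 + 1/27) = 3.2696
Two-sided α = 0.025 → critical value z_{0.0125} = 2.241.
Power = Φ(δ − 2.241) + Φ(−δ − 2.241) = Φ(1.028) + Φ(-5.511) = 0.8481 + 0.0000 = 0.8481.

Power ≈ 0.848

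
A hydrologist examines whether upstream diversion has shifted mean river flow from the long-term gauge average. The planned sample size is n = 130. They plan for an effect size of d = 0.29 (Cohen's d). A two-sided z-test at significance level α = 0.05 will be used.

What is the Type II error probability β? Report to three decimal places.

Noncentrality parameter: δ = d·√n = 0.29 × √130 = 3.3065
Critical value for a two-sided test at α = 0.05: z_{α/2} = 1.960.
Power = Φ(δ − 1.960) + Φ(−δ − 1.960) = Φ(1.347) + Φ(-5.266) = 0.9109 + 0.0000 = 0.9109.
Type II error: β = 1 − power = 1 − 0.9109 = 0.0891.

β ≈ 0.089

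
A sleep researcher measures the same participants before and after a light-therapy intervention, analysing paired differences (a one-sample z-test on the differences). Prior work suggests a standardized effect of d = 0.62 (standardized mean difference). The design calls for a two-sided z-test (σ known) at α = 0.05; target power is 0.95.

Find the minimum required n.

n = 34

Set Φ(δ − 1.960) = 0.95; then δ − 1.960 = Φ⁻¹(0.95) = 1.645, giving δ = 3.605.
(Ignoring the negligible lower-tail rejection probability gives the usual closed-form inversion.)
δ = d·√n ⇒ n = (δ/d)² = (3.605 / 0.62)² = 33.81.
Rounding up, n = 34.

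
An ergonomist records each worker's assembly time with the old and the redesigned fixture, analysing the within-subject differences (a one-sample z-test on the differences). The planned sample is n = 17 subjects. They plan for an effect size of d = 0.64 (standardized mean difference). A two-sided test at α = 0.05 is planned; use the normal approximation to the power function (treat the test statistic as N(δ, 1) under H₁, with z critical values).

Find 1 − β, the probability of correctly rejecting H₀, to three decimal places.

Noncentrality parameter: δ = d·√n = 0.64 × √17 = 2.6388
Critical value for a two-sided test at α = 0.05: z_{α/2} = 1.960.
Power = Φ(δ − 1.960) + Φ(−δ − 1.960) = Φ(0.679) + Φ(-4.599) = 0.7514 + 0.0000 = 0.7514.

Power ≈ 0.751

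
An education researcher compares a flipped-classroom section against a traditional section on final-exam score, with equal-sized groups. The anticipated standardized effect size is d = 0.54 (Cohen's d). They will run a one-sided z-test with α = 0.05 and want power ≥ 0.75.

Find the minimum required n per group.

Set Φ(δ − 1.645) = 0.75; then δ − 1.645 = Φ⁻¹(0.75) = 0.674, giving δ = 2.319.
δ = d·√(n/2) ⇒ n = 2(δ/d)² = 2 × (2.319 / 0.54)² = 36.90.
Rounding up, n = 37 per group.

n = 37 per group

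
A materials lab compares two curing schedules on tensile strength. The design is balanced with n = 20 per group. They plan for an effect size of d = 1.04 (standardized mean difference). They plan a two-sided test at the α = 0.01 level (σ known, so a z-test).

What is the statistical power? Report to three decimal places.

Power ≈ 0.762

Noncentrality parameter: δ = d·√(n/2) = 1.04 × √(20/2) = 3.2888
Critical value for a two-sided test at α = 0.01: z_{α/2} = 2.576.
Power = Φ(δ − 2.576) + Φ(−δ − 2.576) = Φ(0.713) + Φ(-5.865) = 0.7621 + 0.0000 = 0.7621.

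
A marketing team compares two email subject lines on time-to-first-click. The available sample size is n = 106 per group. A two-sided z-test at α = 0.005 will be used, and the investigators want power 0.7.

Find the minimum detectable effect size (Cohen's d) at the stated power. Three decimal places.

d ≈ 0.458

Required noncentrality: δ = z_{0.0025} + z_{0.30} = 2.807 + 0.524 = 3.331.
(The second rejection-region term Φ(−δ − z_{α/2}) is negligible and dropped.)
δ = d·√(n/2) ⇒ d = δ/√(n/2) = 3.331/√(106/2) = 0.4576.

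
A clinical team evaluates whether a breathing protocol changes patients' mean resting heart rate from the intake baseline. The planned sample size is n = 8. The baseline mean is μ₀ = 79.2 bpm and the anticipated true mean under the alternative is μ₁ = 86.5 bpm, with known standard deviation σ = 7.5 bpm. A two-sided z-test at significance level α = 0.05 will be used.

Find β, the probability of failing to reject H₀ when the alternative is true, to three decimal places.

β ≈ 0.214

Standardized effect: d = |μ₁ − μ₀| / σ = |86.5 − 79.2| / 7.5 = 0.9733
Noncentrality parameter: δ = d·√n = 0.9733 × √8 = 2.7530
Critical value for a two-sided test at α = 0.05: z_{α/2} = 1.960.
Power = Φ(δ − 1.960) + Φ(−δ − 1.960) = Φ(0.793) + Φ(-4.713) = 0.7861 + 0.0000 = 0.7861.
Type II error: β = 1 − power = 1 − 0.7861 = 0.2139.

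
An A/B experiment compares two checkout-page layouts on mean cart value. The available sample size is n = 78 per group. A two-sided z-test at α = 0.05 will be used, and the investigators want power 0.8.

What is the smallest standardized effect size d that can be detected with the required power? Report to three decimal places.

Need Φ(δ − 1.960) = 0.8, so δ = 1.960 + 0.842 = 2.802.
(The second rejection-region term Φ(−δ − z_{α/2}) is negligible and dropped.)
δ = d·√(n/2) ⇒ d = δ/√(n/2) = 2.802/√(78/2) = 0.4486.

d ≈ 0.449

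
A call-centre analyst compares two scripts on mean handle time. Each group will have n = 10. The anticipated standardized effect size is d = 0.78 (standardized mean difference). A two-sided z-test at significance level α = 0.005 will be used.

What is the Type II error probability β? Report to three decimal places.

Noncentrality parameter: δ = d·√(n/2) = 0.78 × √(10/2) = 1.7441
Critical value for a two-sided test at α = 0.005: z_{α/2} = 2.807.
Power = Φ(δ − 2.807) + Φ(−δ − 2.807) = Φ(-1.063) + Φ(-4.551) = 0.1439 + 0.0000 = 0.1439.
Type II error: β = 1 − power = 1 − 0.1439 = 0.8561.

β ≈ 0.856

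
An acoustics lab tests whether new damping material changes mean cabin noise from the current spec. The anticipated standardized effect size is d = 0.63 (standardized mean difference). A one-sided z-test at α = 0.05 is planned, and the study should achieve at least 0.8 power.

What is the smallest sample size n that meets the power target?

For power 0.8 need Φ(δ − z_{0.05}) = 0.8, so δ = z_{0.05} + z_{0.20} = 1.645 + 0.842 = 2.486.
δ = d·√n ⇒ n = (δ/d)² = (2.486 / 0.63)² = 15.58.
Rounding up, n = 16.

n = 16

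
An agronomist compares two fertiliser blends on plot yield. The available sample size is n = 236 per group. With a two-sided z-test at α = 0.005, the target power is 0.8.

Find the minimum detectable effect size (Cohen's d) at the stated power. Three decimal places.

Need Φ(δ − 2.807) = 0.8, so δ = 2.807 + 0.842 = 3.649.
(Lower-tail contribution to power is negligible for δ > 0.)
δ = d·√(n/2) ⇒ d = δ/√(n/2) = 3.649/√(236/2) = 0.3359.

d ≈ 0.336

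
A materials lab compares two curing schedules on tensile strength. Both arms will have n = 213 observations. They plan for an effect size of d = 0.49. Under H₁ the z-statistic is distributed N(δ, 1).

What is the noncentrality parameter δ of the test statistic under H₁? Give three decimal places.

δ = d·√(n/2) = 0.49 × √(213/2) = 5.0567

δ ≈ 5.057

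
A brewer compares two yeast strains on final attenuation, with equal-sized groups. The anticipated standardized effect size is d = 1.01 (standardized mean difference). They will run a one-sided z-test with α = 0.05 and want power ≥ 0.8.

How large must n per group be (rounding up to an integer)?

n = 13 per group

For power 0.8 need Φ(δ − z_{0.05}) = 0.8, so δ = z_{0.05} + z_{0.20} = 1.645 + 0.842 = 2.486.
δ = d·√(n/2) ⇒ n = 2(δ/d)² = 2 × (2.486 / 1.01)² = 12.12.
Rounding up, n = 13 per group.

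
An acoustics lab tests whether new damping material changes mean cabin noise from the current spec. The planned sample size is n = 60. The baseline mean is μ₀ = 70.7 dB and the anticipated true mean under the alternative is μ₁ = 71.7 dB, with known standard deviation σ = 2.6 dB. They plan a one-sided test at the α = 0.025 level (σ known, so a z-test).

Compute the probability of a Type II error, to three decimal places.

Standardized effect: d = |μ₁ − μ₀| / σ = |71.7 − 70.7| / 2.6 = 0.3846
Noncentrality parameter: δ = d·√n = 0.3846 × √60 = 2.9792
One-sided α = 0.025 → critical value z_{0.025} = 1.960.
Power = P(Z > 1.960 − δ) = Φ(1.019) = 0.8460.
Type II error: β = 1 − power = 1 − 0.8460 = 0.1540.

β ≈ 0.154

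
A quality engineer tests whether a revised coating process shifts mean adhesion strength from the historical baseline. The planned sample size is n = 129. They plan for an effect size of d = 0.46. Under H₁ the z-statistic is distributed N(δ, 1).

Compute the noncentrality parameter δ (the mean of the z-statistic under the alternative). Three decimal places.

δ ≈ 5.225

δ = d·√n = 0.46 × √129 = 5.2246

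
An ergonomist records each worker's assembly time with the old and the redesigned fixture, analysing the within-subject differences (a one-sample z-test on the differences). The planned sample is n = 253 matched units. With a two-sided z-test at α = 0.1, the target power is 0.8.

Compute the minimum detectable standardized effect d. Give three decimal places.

d ≈ 0.156

Required noncentrality: δ = z_{0.05} + z_{0.20} = 1.645 + 0.842 = 2.486.
(Lower-tail contribution to power is negligible for δ > 0.)
δ = d·√n ⇒ d = δ/√n = 2.486/√253 = 0.1563.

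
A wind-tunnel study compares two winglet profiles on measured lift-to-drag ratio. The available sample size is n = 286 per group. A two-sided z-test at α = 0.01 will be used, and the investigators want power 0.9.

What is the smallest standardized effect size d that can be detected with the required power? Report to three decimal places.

Need Φ(δ − 2.576) = 0.9, so δ = 2.576 + 1.282 = 3.857.
(The second rejection-region term Φ(−δ − z_{α/2}) is negligible and dropped.)
δ = d·√(n/2) ⇒ d = δ/√(n/2) = 3.857/√(286/2) = 0.3226.

d ≈ 0.323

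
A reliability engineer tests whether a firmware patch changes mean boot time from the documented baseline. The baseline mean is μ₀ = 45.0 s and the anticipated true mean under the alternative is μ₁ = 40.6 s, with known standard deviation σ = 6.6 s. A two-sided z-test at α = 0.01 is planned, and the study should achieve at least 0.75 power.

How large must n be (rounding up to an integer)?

n = 24

Standardized effect: d = |μ₁ − μ₀| / σ = |40.6 − 45.0| / 6.6 = 0.6667
Set Φ(δ − 2.576) = 0.75; then δ − 2.576 = Φ⁻¹(0.75) = 0.674, giving δ = 3.250.
(Ignoring the negligible lower-tail rejection probability gives the usual closed-form inversion.)
δ = d·√n ⇒ n = (δ/d)² = (3.250 / 0.6667)² = 23.77.
Rounding up, n = 24.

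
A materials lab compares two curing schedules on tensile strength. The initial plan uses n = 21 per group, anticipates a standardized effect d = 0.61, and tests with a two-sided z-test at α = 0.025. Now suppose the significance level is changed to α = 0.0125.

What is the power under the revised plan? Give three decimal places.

Power ≈ 0.301

δ = d·√(n/2) = 0.61 × √(21/2) = 1.9766 (unchanged). New critical value: z_{0.0063} = 2.498.
Revised power = Φ(δ − 2.498) + Φ(−δ − 2.498) = Φ(-0.521) + Φ(-4.474) = 0.3012 + 0.0000 = 0.3012.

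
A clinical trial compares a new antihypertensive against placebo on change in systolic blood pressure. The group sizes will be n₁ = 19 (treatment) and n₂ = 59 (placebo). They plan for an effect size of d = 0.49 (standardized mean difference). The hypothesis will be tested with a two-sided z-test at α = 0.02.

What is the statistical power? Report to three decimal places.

Power ≈ 0.320

Noncentrality parameter: δ = d / √(1/n₁ + 1/n₂) = 0.49 / √(1/19 + 1/59) = 1.8576
Two-sided α = 0.02 → critical value z_{0.01} = 2.326.
Power = Φ(δ − 2.326) + Φ(−δ − 2.326) = Φ(-0.469) + Φ(-4.184) = 0.3196 + 0.0000 = 0.3196.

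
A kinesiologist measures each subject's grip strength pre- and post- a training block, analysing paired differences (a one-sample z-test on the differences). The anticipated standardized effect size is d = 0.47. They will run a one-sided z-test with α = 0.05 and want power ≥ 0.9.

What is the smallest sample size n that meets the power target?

Set Φ(δ − 1.645) = 0.9; then δ − 1.645 = Φ⁻¹(0.9) = 1.282, giving δ = 2.926.
δ = d·√n ⇒ n = (δ/d)² = (2.926 / 0.47)² = 38.77.
Round up to the next whole unit.

n = 39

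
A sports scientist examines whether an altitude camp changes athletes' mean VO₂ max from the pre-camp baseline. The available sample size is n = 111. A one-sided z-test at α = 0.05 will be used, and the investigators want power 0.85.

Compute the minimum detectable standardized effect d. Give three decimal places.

d ≈ 0.254

Need Φ(δ − 1.645) = 0.85, so δ = 1.645 + 1.036 = 2.681.
δ = d·√n ⇒ d = δ/√n = 2.681/√111 = 0.2545.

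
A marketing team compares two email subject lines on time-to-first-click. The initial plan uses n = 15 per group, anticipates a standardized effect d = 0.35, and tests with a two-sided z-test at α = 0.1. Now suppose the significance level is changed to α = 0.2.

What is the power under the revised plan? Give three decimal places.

δ = d·√(n/2) = 0.35 × √(15/2) = 0.9585 (unchanged). New critical value: z_{0.1} = 1.282.
Revised power = Φ(δ − 1.282) + Φ(−δ − 1.282) = Φ(-0.323) + Φ(-2.240) = 0.3733 + 0.0125 = 0.3859.

Power ≈ 0.386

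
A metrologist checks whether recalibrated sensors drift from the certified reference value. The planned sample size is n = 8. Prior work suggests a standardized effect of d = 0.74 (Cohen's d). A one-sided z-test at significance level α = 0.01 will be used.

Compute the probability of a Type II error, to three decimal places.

β ≈ 0.592

Noncentrality parameter: λ = d·√n = 0.74 × √8 = 2.0930
Critical value for a one-sided test at α = 0.01: z_α = 2.326.
Power = Φ(λ − 2.326) = Φ(-0.233) = 0.4078.
Type II error: β = 1 − power = 1 − 0.4078 = 0.5922.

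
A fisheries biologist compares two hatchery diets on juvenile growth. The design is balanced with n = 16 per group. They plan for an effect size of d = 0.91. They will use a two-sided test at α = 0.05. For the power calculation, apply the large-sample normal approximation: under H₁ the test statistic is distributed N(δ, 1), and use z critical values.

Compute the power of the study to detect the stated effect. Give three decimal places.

Noncentrality parameter: δ = d·√(n/2) = 0.91 × √(16/2) = 2.5739
Critical value for a two-sided test at α = 0.05: z_{α/2} = 1.960.
Power = Φ(δ − 1.960) + Φ(−δ − 1.960) = Φ(0.614) + Φ(-4.534) = 0.7304 + 0.0000 = 0.7304.

Power ≈ 0.730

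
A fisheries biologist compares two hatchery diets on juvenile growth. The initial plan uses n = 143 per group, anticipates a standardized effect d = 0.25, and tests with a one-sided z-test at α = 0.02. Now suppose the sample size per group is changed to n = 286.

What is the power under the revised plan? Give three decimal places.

With n = 286 per group: δ = d·√(n/2) = 0.25 × √(286/2) = 2.9896. Critical value z_{0.02} = 2.054.
Revised power = P(Z > 2.054 − δ) = Φ(0.936) = 0.8253.

Power ≈ 0.825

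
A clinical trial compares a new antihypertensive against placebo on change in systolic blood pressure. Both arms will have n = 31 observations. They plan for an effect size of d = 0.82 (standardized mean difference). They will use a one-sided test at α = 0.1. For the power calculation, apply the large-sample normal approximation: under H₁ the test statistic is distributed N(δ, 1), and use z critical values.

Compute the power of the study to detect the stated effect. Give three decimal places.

Power ≈ 0.974

Noncentrality parameter: δ = d·√(n/2) = 0.82 × √(31/2) = 3.2283
One-sided α = 0.1 → critical value z_{0.1} = 1.282.
Power = P(Z > 1.282 − δ) = Φ(1.947) = 0.9742.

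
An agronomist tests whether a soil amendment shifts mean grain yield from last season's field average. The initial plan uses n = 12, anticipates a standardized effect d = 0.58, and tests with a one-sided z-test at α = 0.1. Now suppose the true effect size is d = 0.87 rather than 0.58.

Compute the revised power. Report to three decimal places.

Power ≈ 0.958

With d = 0.87: δ = d·√n = 0.87 × √12 = 3.0138. Critical value z_{0.1} = 1.282.
Revised power = P(Z > 1.282 − δ) = Φ(1.732) = 0.9584.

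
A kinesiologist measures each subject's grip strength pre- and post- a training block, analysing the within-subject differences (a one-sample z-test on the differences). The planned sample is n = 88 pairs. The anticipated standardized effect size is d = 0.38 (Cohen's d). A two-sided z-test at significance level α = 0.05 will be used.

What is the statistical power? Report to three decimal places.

Noncentrality parameter: δ = d·√n = 0.38 × √88 = 3.5647
Critical value for a two-sided test at α = 0.05: z_{α/2} = 1.960.
Power = Φ(δ − 1.960) + Φ(−δ − 1.960) = Φ(1.605) + Φ(-5.525) = 0.9457 + 0.0000 = 0.9457.

Power ≈ 0.946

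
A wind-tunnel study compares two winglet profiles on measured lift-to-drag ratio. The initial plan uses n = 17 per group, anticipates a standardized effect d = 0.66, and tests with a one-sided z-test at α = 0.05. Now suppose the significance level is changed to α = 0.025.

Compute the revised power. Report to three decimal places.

δ = d·√(n/2) = 0.66 × √(17/2) = 1.9242 (unchanged). New critical value: z_{0.025} = 1.960.
Revised power = P(Z > 1.960 − δ) = Φ(-0.036) = 0.4857.

Power ≈ 0.486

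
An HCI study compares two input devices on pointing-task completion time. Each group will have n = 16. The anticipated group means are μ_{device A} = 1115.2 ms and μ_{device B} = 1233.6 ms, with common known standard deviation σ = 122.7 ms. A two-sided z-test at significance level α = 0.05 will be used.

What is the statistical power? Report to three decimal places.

Standardized effect: d = |μ_{device A} − μ_{device B}| / σ = |1115.2 − 1233.6| / 122.7 = 0.9650
Noncentrality parameter: δ = d·√(n/2) = 0.9650 × √(16/2) = 2.7293
Two-sided α = 0.05 → critical value z_{0.025} = 1.960.
Power = Φ(δ − 1.960) + Φ(−δ − 1.960) = Φ(0.769) + Φ(-4.689) = 0.7792 + 0.0000 = 0.7792.

Power ≈ 0.779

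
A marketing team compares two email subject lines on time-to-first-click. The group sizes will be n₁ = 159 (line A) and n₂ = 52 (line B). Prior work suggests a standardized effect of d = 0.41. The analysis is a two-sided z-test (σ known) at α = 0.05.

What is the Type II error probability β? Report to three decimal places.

Noncentrality parameter: δ = d / √(1/n₁ + 1/n₂) = 0.41 / √(1/159 + 1/52) = 2.5665
Critical value for a two-sided test at α = 0.05: z_{α/2} = 1.960.
Power = Φ(δ − 1.960) + Φ(−δ − 1.960) = Φ(0.607) + Φ(-4.526) = 0.7279 + 0.0000 = 0.7279.
Type II error: β = 1 − power = 1 − 0.7279 = 0.2721.

β ≈ 0.272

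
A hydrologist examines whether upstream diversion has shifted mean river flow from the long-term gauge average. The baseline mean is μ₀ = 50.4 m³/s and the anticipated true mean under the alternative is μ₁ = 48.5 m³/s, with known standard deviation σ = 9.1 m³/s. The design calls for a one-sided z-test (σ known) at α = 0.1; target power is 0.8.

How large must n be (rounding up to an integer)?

n = 104

Standardized effect: d = |μ₁ − μ₀| / σ = |48.5 − 50.4| / 9.1 = 0.2088
Set Φ(δ − 1.282) = 0.8; then δ − 1.282 = Φ⁻¹(0.8) = 0.842, giving δ = 2.123.
δ = d·√n ⇒ n = (δ/d)² = (2.123 / 0.2088)² = 103.41.
Round up to the next whole unit.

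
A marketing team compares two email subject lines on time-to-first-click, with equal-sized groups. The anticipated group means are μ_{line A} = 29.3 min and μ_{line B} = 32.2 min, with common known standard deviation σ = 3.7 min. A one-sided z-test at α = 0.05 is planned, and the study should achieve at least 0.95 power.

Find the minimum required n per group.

n = 36 per group

Standardized effect: d = |μ_{line A} − μ_{line B}| / σ = |29.3 − 32.2| / 3.7 = 0.7838
For power 0.95 need Φ(δ − z_{0.05}) = 0.95, so δ = z_{0.05} + z_{0.05} = 1.645 + 1.645 = 3.290.
δ = d·√(n/2) ⇒ n = 2(δ/d)² = 2 × (3.290 / 0.7838)² = 35.23.
Rounding up, n = 36 per group.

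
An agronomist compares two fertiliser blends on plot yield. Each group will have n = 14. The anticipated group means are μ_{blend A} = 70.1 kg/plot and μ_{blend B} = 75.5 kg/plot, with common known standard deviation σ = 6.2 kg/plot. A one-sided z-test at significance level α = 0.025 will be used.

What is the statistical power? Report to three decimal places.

Power ≈ 0.635

Standardized effect: d = |μ_{blend A} − μ_{blend B}| / σ = |70.1 − 75.5| / 6.2 = 0.8710
Noncentrality parameter: δ = d·√(n/2) = 0.8710 × √(14/2) = 2.3044
Critical value for a one-sided test at α = 0.025: z_α = 1.960.
Power = Φ(δ − 1.960) = Φ(0.344) = 0.6347.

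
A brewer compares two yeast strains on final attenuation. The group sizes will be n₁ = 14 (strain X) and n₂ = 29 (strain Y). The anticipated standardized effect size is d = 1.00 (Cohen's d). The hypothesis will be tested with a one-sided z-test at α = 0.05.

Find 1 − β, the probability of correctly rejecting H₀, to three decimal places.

Noncentrality parameter: δ = d / √(1/n₁ + 1/n₂) = 1.00 / √(1/14 + 1/29) = 3.0728
One-sided α = 0.05 → critical value z_{0.05} = 1.645.
Power = P(Z > 1.645 − δ) = Φ(1.428) = 0.9233.

Power ≈ 0.923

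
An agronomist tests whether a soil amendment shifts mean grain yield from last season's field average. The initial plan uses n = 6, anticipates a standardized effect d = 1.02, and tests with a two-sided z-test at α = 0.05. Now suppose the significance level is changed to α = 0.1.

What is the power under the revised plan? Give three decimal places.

Power ≈ 0.803

δ = d·√n = 1.02 × √6 = 2.4985 (unchanged). New critical value: z_{0.05} = 1.645.
Revised power = Φ(δ − 1.645) + Φ(−δ − 1.645) = Φ(0.854) + Φ(-4.143) = 0.8033 + 0.0000 = 0.8034.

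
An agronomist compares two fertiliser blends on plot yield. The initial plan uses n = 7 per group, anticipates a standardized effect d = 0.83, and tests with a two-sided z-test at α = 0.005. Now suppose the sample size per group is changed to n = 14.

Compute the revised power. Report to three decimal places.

With n = 14 per group: δ = d·√(n/2) = 0.83 × √(14/2) = 2.1960. Critical value z_{0.0025} = 2.807.
Revised power = Φ(δ − 2.807) + Φ(−δ − 2.807) = Φ(-0.611) + Φ(-5.003) = 0.2706 + 0.0000 = 0.2706.

Power ≈ 0.271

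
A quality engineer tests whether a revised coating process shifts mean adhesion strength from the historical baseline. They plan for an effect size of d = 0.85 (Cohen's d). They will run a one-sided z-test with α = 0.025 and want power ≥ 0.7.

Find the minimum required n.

n = 9

Set Φ(δ − 1.960) = 0.7; then δ − 1.960 = Φ⁻¹(0.7) = 0.524, giving δ = 2.484.
δ = d·√n ⇒ n = (δ/d)² = (2.484 / 0.85)² = 8.54.
Round up to the next whole unit.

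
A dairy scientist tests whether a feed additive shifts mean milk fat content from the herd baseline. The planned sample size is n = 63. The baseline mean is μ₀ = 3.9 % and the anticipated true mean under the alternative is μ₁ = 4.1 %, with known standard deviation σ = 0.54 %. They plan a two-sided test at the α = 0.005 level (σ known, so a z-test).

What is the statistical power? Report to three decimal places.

Standardized effect: d = |μ₁ − μ₀| / σ = |4.1 − 3.9| / 0.54 = 0.3704
Noncentrality parameter: δ = d·√n = 0.3704 × √63 = 2.9397
Two-sided α = 0.005 → critical value z_{0.0025} = 2.807.
Power = Φ(δ − 2.807) + Φ(−δ − 2.807) = Φ(0.133) + Φ(-5.747) = 0.5528 + 0.0000 = 0.5528.

Power ≈ 0.553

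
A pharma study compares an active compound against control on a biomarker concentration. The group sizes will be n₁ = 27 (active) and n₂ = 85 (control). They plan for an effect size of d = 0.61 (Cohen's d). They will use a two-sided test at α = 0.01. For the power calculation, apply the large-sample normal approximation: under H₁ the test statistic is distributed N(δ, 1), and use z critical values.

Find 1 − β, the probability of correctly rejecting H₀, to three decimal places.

Power ≈ 0.574

Noncentrality parameter: δ = d / √(1/n₁ + 1/n₂) = 0.61 / √(1/27 + 1/85) = 2.7613
Critical value for a two-sided test at α = 0.01: z_{α/2} = 2.576.
Power = Φ(δ − 2.576) + Φ(−δ − 2.576) = Φ(0.185) + Φ(-5.337) = 0.5736 + 0.0000 = 0.5736.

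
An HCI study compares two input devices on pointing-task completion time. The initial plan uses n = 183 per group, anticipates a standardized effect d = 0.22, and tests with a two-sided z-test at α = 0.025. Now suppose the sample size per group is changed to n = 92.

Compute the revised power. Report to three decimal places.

With n = 92 per group: δ = d·√(n/2) = 0.22 × √(92/2) = 1.4921. Critical value z_{0.0125} = 2.241.
Revised power = Φ(δ − 2.241) + Φ(−δ − 2.241) = Φ(-0.749) + Φ(-3.734) = 0.2268 + 0.0001 = 0.2269.

Power ≈ 0.227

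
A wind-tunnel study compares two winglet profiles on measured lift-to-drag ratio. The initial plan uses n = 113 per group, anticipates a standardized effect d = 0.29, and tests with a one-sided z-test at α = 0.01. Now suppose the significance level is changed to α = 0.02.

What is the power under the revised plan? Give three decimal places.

Power ≈ 0.550

δ = d·√(n/2) = 0.29 × √(113/2) = 2.1798 (unchanged). New critical value: z_{0.02} = 2.054.
Revised power = P(Z > 2.054 − δ) = Φ(0.126) = 0.5502.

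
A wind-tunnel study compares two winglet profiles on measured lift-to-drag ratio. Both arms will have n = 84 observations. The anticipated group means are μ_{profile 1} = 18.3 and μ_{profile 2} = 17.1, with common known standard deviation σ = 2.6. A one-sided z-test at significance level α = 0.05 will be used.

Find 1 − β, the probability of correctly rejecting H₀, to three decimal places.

Power ≈ 0.911

Standardized effect: d = |μ_{profile 1} − μ_{profile 2}| / σ = |18.3 − 17.1| / 2.6 = 0.4615
Noncentrality parameter: δ = d·√(n/2) = 0.4615 × √(84/2) = 2.9911
One-sided α = 0.05 → critical value z_{0.05} = 1.645.
Power = P(Z > 1.645 − δ) = Φ(1.346) = 0.9109.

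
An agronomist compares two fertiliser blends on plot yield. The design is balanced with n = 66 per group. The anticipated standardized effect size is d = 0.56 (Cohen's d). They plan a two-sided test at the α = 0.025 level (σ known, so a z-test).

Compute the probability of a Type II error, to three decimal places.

β ≈ 0.165

Noncentrality parameter: δ = d·√(n/2) = 0.56 × √(66/2) = 3.2170
Critical value for a two-sided test at α = 0.025: z_{α/2} = 2.241.
Power = Φ(δ − 2.241) + Φ(−δ − 2.241) = Φ(0.976) + Φ(-5.458) = 0.8354 + 0.0000 = 0.8354.
Type II error: β = 1 − power = 1 − 0.8354 = 0.1646.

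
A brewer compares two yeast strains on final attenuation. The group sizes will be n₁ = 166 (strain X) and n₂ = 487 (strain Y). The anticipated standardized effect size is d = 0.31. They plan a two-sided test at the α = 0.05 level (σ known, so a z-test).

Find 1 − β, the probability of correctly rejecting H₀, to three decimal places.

Noncentrality parameter: δ = d / √(1/n₁ + 1/n₂) = 0.31 / √(1/166 + 1/487) = 3.4492
Critical value for a two-sided test at α = 0.05: z_{α/2} = 1.960.
Power = Φ(δ − 1.960) + Φ(−δ − 1.960) = Φ(1.489) + Φ(-5.409) = 0.9318 + 0.0000 = 0.9318.

Power ≈ 0.932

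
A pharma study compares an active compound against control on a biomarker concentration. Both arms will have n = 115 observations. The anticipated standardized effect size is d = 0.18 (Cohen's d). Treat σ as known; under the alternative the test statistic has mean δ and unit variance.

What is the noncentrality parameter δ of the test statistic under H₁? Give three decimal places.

δ ≈ 1.365

δ = d·√(n/2) = 0.18 × √(115/2) = 1.3649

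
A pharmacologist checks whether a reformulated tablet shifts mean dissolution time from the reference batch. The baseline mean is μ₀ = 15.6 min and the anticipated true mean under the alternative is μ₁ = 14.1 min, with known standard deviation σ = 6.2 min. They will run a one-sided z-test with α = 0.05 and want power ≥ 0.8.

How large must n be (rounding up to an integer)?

Standardized effect: d = |μ₁ − μ₀| / σ = |14.1 − 15.6| / 6.2 = 0.2419
For power 0.8 need Φ(δ − z_{0.05}) = 0.8, so δ = z_{0.05} + z_{0.20} = 1.645 + 0.842 = 2.486.
δ = d·√n ⇒ n = (δ/d)² = (2.486 / 0.2419)² = 105.63.
Round up to the next whole unit.

n = 106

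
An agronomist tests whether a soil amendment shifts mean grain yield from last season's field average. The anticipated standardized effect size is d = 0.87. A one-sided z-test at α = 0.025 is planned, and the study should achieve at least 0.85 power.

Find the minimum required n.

For power 0.85 need Φ(δ − z_{0.025}) = 0.85, so δ = z_{0.025} + z_{0.15} = 1.960 + 1.036 = 2.996.
δ = d·√n ⇒ n = (δ/d)² = (2.996 / 0.87)² = 11.86.
Round up to the next whole unit.

n = 12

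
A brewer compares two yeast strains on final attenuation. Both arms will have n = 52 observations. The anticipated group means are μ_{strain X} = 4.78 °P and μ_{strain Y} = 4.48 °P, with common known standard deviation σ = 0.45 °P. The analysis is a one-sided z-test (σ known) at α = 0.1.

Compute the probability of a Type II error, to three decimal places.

β ≈ 0.017

Standardized effect: d = |μ_{strain X} − μ_{strain Y}| / σ = |4.78 − 4.48| / 0.45 = 0.6667
Noncentrality parameter: δ = d·√(n/2) = 0.6667 × √(52/2) = 3.3993
One-sided α = 0.1 → critical value z_{0.1} = 1.282.
Power = Φ(δ − 1.282) = Φ(2.118) = 0.9829.
Type II error: β = 1 − power = 1 − 0.9829 = 0.0171.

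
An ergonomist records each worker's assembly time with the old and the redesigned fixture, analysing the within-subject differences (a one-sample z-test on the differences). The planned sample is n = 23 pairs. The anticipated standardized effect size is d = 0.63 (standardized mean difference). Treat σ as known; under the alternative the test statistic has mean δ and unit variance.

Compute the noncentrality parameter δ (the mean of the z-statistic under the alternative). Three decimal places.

δ = d·√n = 0.63 × √23 = 3.0214

δ ≈ 3.021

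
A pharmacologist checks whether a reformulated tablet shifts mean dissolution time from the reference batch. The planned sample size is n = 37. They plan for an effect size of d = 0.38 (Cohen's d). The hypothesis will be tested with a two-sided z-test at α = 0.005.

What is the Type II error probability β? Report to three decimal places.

β ≈ 0.690

Noncentrality parameter: δ = d·√n = 0.38 × √37 = 2.3114
Critical value for a two-sided test at α = 0.005: z_{α/2} = 2.807.
Power = Φ(δ − 2.807) + Φ(−δ − 2.807) = Φ(-0.496) + Φ(-5.118) = 0.3101 + 0.0000 = 0.3101.
Type II error: β = 1 − power = 1 − 0.3101 = 0.6899.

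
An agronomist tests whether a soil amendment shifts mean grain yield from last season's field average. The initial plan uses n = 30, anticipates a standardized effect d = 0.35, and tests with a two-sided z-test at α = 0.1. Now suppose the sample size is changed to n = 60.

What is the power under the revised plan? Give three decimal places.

With n = 60: δ = d·√n = 0.35 × √60 = 2.7111. Critical value z_{0.05} = 1.645.
Revised power = Φ(δ − 1.645) + Φ(−δ − 1.645) = Φ(1.066) + Φ(-4.356) = 0.8568 + 0.0000 = 0.8568.

Power ≈ 0.857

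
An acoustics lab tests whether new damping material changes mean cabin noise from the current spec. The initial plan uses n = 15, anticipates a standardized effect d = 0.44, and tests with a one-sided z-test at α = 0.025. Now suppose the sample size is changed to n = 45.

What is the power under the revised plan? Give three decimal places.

With n = 45: δ = d·√n = 0.44 × √45 = 2.9516. Critical value z_{0.025} = 1.960.
Revised power = P(Z > 1.960 − δ) = Φ(0.992) = 0.8393.

Power ≈ 0.839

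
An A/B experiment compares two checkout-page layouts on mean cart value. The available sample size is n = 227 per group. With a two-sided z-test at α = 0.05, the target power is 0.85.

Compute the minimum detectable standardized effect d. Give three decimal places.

Required noncentrality: δ = z_{0.025} + z_{0.15} = 1.960 + 1.036 = 2.996.
(Lower-tail contribution to power is negligible for δ > 0.)
δ = d·√(n/2) ⇒ d = δ/√(n/2) = 2.996/√(227/2) = 0.2813.

d ≈ 0.281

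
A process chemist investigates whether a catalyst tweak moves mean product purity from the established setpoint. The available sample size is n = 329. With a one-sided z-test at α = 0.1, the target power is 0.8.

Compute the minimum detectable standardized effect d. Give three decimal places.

Required noncentrality: δ = z_{0.1} + z_{0.20} = 1.282 + 0.842 = 2.123.
δ = d·√n ⇒ d = δ/√n = 2.123/√329 = 0.1171.

d ≈ 0.117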